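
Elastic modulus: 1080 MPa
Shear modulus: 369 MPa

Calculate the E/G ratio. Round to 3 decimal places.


E / G = 1080 / 369 = 2.927

2.927


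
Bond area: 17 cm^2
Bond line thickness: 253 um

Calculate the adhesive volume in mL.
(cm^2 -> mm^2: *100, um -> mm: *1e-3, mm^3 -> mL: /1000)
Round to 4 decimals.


V = 17*100 * 253*1e-3 / 1000
= 0.4301 mL

0.4301


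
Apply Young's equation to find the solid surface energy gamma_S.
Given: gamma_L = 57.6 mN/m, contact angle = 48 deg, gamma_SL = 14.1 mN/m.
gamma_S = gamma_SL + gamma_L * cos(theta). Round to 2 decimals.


theta_rad = 48 * pi/180 = 0.837758
gamma_S = 14.1 + 57.6 * cos(0.837758)
= 52.64 mN/m

52.64


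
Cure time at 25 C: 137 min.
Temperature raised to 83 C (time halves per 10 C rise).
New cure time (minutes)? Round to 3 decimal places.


Acceleration factor = 2^(58/10) = 55.7152
New time = 137 / 55.7152 = 2.459 min

2.459


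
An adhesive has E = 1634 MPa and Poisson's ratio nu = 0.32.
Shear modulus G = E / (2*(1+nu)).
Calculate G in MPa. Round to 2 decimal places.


G = 1634 / (2*(1+0.32))
= 1634 / 2.64
= 618.94 MPa

618.94


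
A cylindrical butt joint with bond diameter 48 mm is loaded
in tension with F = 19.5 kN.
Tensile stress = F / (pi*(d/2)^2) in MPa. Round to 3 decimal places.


Area = pi * (48/2)^2 = 1809.5574 mm^2
Stress = 19.5*1000 / 1809.5574
= 10.776 MPa

10.776


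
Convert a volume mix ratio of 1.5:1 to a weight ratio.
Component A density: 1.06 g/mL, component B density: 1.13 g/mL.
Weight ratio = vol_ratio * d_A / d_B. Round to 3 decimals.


= 1.5 * 1.06 / 1.13 = 1.407

1.407


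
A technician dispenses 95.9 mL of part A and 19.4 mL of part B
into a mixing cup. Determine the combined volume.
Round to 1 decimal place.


Combined volume = 95.9 + 19.4
= 115.3 mL

115.3


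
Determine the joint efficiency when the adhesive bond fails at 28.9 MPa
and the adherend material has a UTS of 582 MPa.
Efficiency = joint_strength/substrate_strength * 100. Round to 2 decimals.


Joint efficiency = 28.9 / 582 * 100
= 4.97%

4.97


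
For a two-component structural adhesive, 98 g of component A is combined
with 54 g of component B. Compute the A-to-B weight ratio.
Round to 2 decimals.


Weight ratio A:B = 98 / 54
= 1.81

1.81


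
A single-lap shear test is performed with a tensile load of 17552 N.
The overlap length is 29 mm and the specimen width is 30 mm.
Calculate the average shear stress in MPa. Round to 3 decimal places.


Shear stress = F / (overlap * width)
= 17552 / (29 * 30)
= 17552 / 870
= 20.175 MPa

20.175


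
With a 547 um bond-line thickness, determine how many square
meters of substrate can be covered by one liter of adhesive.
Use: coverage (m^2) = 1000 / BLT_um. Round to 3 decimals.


Coverage = 1000 / 547 = 1.828 m^2

1.828


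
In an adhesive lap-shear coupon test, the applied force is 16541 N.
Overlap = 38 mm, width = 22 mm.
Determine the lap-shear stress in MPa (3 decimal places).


stress = F / (overlap * width)
= 16541 / (38 * 22)
= 19.786 MPa

19.786


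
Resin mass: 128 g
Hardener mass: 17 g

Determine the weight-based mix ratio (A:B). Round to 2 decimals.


Ratio = 128 / 17 = 7.53

7.53


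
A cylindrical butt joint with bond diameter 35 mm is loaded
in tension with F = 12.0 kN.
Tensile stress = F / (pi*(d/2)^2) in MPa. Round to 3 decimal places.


Area = pi * (35/2)^2 = 962.1128 mm^2
Stress = 12.0*1000 / 962.1128
= 12.473 MPa

12.473


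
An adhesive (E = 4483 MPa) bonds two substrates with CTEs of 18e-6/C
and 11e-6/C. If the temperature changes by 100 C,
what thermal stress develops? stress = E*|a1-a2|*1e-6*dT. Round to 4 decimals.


Stress = 4483 * |18 - 11| * 1e-6 * 100
= 3.1381 MPa

3.1381


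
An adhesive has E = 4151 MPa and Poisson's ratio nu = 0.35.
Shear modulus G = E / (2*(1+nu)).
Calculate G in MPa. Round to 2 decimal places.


G = 4151 / (2*(1+0.35))
= 4151 / 2.70
= 1537.41 MPa

1537.41


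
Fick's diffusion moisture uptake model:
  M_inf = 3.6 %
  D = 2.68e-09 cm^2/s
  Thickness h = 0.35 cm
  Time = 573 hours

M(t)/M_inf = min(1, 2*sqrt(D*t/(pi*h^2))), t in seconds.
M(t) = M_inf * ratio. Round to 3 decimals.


t_sec = 573 * 3600 = 2062800
ratio = 2*sqrt(2.68e-09*2062800/(pi*0.35^2))
= min(1, 0.239708)
= 0.239708
M(t) = 3.6 * 0.239708 = 0.863 %

0.863


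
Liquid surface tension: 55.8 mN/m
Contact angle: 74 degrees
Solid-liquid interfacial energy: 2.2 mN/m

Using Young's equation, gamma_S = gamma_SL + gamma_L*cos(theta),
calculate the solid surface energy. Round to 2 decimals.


gamma_S = 2.2 + 55.8 * cos(74)
= 17.58 mN/m

17.58


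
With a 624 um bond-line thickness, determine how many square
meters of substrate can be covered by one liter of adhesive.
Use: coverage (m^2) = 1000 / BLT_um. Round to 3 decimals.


Coverage = 1000 / 624 = 1.603 m^2

1.603


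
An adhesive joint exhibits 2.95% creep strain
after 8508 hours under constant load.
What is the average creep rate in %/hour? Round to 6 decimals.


Creep rate = strain / time
= 2.95 / 8508
= 0.000347 %/h

0.000347


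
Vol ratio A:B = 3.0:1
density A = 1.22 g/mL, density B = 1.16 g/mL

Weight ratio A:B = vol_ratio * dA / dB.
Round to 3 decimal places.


Weight ratio = 3.0 * 1.22 / 1.16
= 3.155

3.155


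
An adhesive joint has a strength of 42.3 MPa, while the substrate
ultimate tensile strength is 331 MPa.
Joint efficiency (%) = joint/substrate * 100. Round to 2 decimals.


Efficiency = 42.3 / 331 * 100
= 12.78%

12.78


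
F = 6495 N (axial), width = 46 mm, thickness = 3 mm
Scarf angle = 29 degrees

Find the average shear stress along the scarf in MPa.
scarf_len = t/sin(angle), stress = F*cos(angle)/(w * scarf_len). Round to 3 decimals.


scarf_len = 3/sin(29 deg) = 6.1880
cos(29 deg) = 0.874620
stress = 6495*0.874620/(46*6.1880) = 19.957 MPa

19.957


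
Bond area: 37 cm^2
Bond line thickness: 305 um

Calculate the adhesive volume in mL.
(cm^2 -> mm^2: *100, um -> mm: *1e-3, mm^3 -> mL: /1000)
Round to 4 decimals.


V = 37*100 * 305*1e-3 / 1000
= 1.1285 mL

1.1285


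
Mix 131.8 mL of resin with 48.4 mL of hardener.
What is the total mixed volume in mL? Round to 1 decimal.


Total = 131.8 + 48.4 = 180.2 mL

180.2


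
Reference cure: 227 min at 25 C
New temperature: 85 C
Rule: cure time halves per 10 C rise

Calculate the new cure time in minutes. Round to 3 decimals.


factor = 2^((85-25)/10) = 64.0000
t_new = 227 / 64.0000 = 3.547 min

3.547


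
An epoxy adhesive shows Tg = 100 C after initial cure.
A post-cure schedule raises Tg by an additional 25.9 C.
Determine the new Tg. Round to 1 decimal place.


New Tg = 100 + 25.9
= 125.9 C

125.9


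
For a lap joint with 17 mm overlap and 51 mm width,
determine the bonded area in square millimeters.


Area = 17 * 51 = 867 mm^2

867


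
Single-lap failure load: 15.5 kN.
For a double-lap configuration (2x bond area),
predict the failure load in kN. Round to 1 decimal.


Failure load = 15.5 * 2 = 31.0 kN

31.0


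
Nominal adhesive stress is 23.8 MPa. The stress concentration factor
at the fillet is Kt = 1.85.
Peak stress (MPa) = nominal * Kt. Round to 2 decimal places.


Peak = 23.8 * 1.85 = 44.03 MPa

44.03


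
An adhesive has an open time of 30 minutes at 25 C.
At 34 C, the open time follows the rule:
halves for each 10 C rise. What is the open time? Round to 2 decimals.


Factor = 2^((34-25)/10) = 1.8661
Open time = 30 / 1.8661 = 16.08 min

16.08


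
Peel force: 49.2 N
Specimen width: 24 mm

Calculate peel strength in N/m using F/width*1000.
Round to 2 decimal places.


Peel strength = 49.2 / 24 * 1000 = 2050.00 N/m

2050.00


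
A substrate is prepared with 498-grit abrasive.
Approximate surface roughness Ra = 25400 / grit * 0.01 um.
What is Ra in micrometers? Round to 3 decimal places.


Ra = 25400 / 498 * 0.01 = 0.510 um

0.510


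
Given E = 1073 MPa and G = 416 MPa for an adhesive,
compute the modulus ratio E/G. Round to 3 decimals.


E/G ratio = 1073 / 416 = 2.579

2.579


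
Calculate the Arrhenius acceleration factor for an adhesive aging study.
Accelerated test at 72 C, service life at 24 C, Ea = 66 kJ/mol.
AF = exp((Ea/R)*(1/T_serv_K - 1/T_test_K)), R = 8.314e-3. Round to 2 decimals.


T_test = 345.15 K, T_serv = 297.15 K
Ea/R = 66 / 0.008314 = 7938.42
AF = exp(7938.42 * (1/297.15 - 1/345.15))
= 41.07

41.07


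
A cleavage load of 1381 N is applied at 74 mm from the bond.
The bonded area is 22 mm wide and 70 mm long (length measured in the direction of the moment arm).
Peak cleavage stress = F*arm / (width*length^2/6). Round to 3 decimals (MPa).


Moment = 1381 * 74 = 102194 N*mm
Section modulus = 22 * 4900 / 6 = 107800 / 6 mm^3
Stress = 102194 / (107800 / 6) = 613164 / 107800
= 5.688 MPa

5.688


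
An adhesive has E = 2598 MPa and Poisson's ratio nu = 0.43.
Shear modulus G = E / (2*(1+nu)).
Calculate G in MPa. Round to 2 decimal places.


G = 2598 / (2*(1+0.43))
= 2598 / 2.86
= 908.39 MPa

908.39


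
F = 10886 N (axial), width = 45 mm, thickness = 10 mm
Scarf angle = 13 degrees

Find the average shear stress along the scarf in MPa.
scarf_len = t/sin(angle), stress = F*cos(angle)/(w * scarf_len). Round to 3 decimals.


scarf_len = 10/sin(13 deg) = 44.4541
cos(13 deg) = 0.974370
stress = 10886*0.974370/(45*44.4541) = 5.302 MPa

5.302


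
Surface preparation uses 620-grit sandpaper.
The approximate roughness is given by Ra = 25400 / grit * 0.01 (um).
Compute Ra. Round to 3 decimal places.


Ra = 25400 / 620 * 0.01
= 254 / 620
= 0.410 um

0.410


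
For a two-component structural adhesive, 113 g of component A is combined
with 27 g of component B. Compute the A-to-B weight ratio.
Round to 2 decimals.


Weight ratio A:B = 113 / 27
= 4.19

4.19


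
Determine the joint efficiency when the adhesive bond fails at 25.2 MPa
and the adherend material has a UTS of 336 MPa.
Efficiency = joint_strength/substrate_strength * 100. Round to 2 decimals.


Joint efficiency = 25.2 / 336 * 100
= 7.50%

7.50


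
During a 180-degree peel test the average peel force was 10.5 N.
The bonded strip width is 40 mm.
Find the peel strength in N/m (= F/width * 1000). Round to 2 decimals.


Peel strength = F/width * 1000
= 10.5 / 40 * 1000
= 262.50 N/m

262.50


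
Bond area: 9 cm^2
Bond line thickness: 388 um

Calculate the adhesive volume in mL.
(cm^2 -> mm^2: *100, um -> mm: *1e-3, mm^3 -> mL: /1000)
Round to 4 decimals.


V = 9*100 * 388*1e-3 / 1000
= 0.3492 mL

0.3492


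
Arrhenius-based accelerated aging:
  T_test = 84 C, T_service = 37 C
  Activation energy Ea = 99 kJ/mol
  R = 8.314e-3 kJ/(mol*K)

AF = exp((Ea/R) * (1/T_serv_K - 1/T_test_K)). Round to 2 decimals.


T_test_K = 357.15, T_serv_K = 310.15
AF = exp((99/8.314e-3) * (1/310.15 - 1/357.15))
= 156.40

156.40


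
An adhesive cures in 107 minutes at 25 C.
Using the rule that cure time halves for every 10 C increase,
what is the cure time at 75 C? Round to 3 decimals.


Factor = 2^((75 - 25) / 10) = 32.0000
Cure time = 107 / 32.0000
= 3.344 minutes

3.344


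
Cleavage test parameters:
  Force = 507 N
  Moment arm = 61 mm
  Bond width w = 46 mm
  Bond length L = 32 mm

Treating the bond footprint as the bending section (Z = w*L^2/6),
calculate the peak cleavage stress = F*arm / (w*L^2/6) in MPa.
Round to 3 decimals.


M = 507 * 61 = 30927 N*mm
Z = 46 * 32^2 / 6 = 47104 / 6 mm^3
sigma = M / Z = 6 * 30927 / 47104 = 185562 / 47104
= 3.939 MPa

3.939


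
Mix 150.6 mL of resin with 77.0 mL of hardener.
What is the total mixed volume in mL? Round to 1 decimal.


Total = 150.6 + 77.0 = 227.6 mL

227.6


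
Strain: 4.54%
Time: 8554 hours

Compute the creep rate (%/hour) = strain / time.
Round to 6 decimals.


Creep rate = 4.54 / 8554
= 0.000531 %/h

0.000531


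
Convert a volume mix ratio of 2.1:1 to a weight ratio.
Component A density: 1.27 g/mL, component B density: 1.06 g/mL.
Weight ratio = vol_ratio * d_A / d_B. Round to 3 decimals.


= 2.1 * 1.27 / 1.06 = 2.516

2.516


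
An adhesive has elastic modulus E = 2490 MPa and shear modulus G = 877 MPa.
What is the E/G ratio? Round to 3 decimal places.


E/G = 2490 / 877 = 2.839

2.839


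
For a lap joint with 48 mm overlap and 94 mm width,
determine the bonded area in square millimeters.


Area = 48 * 94 = 4512 mm^2

4512


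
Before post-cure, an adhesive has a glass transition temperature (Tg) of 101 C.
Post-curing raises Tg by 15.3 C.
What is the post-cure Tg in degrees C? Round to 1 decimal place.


Tg_post = Tg_base + delta_Tg
= 101 + 15.3
= 116.3 C

116.3


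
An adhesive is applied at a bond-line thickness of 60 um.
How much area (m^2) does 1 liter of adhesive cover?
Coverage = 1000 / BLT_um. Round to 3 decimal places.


Coverage = 1000 / 60 = 16.667 m^2

16.667


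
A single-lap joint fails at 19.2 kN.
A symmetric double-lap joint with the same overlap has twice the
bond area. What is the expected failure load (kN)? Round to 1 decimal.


Double-lap load = 2 * 19.2 = 38.4 kN

38.4


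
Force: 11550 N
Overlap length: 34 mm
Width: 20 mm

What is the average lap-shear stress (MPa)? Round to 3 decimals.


Average shear stress = F / (overlap * width)
= 11550 / (34 * 20)
= 16.985 MPa

16.985


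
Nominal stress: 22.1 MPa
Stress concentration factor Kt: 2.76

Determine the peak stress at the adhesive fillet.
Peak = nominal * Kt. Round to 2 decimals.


Peak stress = 22.1 * 2.76
= 61.00 MPa

61.00


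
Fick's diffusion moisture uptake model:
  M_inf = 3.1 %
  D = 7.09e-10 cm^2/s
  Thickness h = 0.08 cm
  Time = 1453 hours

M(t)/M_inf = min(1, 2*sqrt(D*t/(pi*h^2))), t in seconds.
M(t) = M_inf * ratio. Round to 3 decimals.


t_sec = 1453 * 3600 = 5230800
ratio = 2*sqrt(7.09e-10*5230800/(pi*0.08^2))
= min(1, 0.858959)
= 0.858959
M(t) = 3.1 * 0.858959 = 2.663 %

2.663


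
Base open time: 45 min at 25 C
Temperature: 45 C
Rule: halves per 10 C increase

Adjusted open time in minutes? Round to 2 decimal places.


Acceleration = 2^((45-25)/10) = 4.0000
Open time = 45 / 4.0000 = 11.25 min

11.25


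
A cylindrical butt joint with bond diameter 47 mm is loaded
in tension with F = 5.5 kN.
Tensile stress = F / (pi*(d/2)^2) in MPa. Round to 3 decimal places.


Area = pi * (47/2)^2 = 1734.9445 mm^2
Stress = 5.5*1000 / 1734.9445
= 3.170 MPa

3.170


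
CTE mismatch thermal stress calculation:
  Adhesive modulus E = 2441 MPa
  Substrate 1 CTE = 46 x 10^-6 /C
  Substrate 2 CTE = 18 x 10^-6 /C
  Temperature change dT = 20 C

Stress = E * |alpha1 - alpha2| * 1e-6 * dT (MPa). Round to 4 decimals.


delta_alpha = |46 - 18| = 28 x 10^-6/C
Stress = 2441 * 28e-6 * 20
= 1.3670 MPa

1.3670


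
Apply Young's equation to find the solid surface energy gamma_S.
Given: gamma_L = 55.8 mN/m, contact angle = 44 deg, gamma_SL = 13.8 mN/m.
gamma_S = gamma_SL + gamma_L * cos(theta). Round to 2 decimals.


theta_rad = 44 * pi/180 = 0.767945
gamma_S = 13.8 + 55.8 * cos(0.767945)
= 53.94 mN/m

53.94


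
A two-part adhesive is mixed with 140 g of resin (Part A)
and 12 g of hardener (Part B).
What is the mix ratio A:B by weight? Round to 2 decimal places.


Mix ratio = mass_A / mass_B
= 140 / 12
= 11.67

11.67


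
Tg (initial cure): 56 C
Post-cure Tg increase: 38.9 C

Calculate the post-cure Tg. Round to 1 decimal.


Post-cure Tg = 56 + 38.9 = 94.9 C

94.9


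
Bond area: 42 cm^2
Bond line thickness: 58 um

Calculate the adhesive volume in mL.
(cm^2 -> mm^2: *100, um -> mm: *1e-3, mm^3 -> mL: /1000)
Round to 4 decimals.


V = 42*100 * 58*1e-3 / 1000
= 0.2436 mL

0.2436


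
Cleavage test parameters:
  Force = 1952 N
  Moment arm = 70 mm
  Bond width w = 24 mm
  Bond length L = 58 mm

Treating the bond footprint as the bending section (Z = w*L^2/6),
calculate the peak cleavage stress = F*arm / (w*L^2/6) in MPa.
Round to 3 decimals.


M = 1952 * 70 = 136640 N*mm
Z = 24 * 58^2 / 6 = 80736 / 6 mm^3
sigma = M / Z = 6 * 136640 / 80736 = 819840 / 80736
= 10.155 MPa

10.155


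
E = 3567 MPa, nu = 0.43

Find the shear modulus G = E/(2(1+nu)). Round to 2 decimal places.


G = 3567 / (2 * 1.43)
= 1247.20 MPa

1247.20


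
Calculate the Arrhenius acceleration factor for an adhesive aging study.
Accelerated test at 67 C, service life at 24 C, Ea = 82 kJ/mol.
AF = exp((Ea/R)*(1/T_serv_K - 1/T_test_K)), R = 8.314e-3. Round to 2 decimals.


T_test = 340.15 K, T_serv = 297.15 K
Ea/R = 82 / 0.008314 = 9862.88
AF = exp(9862.88 * (1/297.15 - 1/340.15))
= 66.41

66.41


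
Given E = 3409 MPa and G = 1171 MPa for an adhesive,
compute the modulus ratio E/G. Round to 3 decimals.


E/G ratio = 3409 / 1171 = 2.911

2.911


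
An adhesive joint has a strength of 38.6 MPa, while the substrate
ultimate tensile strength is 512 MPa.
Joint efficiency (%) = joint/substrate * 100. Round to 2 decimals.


Efficiency = 38.6 / 512 * 100
= 7.54%

7.54


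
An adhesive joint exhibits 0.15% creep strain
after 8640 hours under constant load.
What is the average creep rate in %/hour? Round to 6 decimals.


Creep rate = strain / time
= 0.15 / 8640
= 0.000017 %/h

0.000017


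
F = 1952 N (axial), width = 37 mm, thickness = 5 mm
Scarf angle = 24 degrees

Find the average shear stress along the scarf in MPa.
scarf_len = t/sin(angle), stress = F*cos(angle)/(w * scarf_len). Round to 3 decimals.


scarf_len = 5/sin(24 deg) = 12.2930
cos(24 deg) = 0.913545
stress = 1952*0.913545/(37*12.2930) = 3.921 MPa

3.921


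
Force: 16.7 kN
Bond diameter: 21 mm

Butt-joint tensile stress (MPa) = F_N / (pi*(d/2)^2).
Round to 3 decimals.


F_N = 16.7 * 1000 = 16700.0 N
A = pi*(10.5)^2 = 346.3606 mm^2
stress = 16700.0 / 346.3606 = 48.216 MPa

48.216


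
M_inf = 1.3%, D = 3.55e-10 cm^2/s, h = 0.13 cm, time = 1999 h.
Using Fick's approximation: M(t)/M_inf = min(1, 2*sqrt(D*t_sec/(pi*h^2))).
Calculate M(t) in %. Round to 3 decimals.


t = 7196400 s
ratio = min(1, 2*sqrt(3.55e-10*7196400/(pi*0.0169)))
= 0.438716
M(t) = 1.3 * 0.438716 = 0.570%

0.570


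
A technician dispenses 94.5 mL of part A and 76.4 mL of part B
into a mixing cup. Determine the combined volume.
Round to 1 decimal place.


Combined volume = 94.5 + 76.4
= 170.9 mL

170.9


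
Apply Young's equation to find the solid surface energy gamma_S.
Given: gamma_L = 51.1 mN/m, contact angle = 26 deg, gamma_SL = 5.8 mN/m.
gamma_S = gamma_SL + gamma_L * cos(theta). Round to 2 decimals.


theta_rad = 26 * pi/180 = 0.453786
gamma_S = 5.8 + 51.1 * cos(0.453786)
= 51.73 mN/m

51.73


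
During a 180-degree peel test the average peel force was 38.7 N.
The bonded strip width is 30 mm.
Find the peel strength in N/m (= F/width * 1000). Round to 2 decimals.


Peel strength = F/width * 1000
= 38.7 / 30 * 1000
= 1290.00 N/m

1290.00


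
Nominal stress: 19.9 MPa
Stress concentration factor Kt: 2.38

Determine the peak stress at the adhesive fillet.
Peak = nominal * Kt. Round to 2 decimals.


Peak stress = 19.9 * 2.38
= 47.36 MPa

47.36


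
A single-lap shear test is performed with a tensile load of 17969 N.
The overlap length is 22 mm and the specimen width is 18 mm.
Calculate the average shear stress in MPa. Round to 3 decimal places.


Shear stress = F / (overlap * width)
= 17969 / (22 * 18)
= 17969 / 396
= 45.376 MPa

45.376


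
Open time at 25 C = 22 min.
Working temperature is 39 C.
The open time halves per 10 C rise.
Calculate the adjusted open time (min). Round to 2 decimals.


factor = 2^((39 - 25) / 10) = 2.6390
ot = 22 / 2.6390 = 8.34 min

8.34


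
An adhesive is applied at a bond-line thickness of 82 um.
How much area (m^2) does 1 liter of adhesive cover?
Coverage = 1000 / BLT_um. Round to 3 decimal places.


Coverage = 1000 / 82 = 12.195 m^2

12.195


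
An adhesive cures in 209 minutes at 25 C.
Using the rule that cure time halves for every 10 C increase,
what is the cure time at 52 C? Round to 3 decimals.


Factor = 2^((52 - 25) / 10) = 6.4980
Cure time = 209 / 6.4980
= 32.164 minutes

32.164


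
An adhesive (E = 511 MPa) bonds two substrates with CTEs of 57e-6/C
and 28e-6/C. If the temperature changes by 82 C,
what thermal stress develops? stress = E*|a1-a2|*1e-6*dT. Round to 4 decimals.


Stress = 511 * |57 - 28| * 1e-6 * 82
= 1.2152 MPa

1.2152


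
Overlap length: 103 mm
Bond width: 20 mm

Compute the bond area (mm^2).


Bond area = 103 * 20 = 2060 mm^2

2060


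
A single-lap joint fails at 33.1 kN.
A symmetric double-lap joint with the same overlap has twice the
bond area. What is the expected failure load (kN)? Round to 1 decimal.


Double-lap load = 2 * 33.1 = 66.2 kN

66.2


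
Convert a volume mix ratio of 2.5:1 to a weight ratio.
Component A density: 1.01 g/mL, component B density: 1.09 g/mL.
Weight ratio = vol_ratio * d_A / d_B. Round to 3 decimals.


= 2.5 * 1.01 / 1.09 = 2.317

2.317


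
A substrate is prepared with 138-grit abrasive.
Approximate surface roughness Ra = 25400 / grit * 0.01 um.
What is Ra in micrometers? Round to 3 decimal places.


Ra = 25400 / 138 * 0.01 = 1.841 um

1.841


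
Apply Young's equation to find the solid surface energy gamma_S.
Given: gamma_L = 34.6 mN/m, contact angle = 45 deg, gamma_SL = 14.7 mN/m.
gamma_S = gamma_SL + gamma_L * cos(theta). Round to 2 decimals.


theta_rad = 45 * pi/180 = 0.785398
gamma_S = 14.7 + 34.6 * cos(0.785398)
= 39.17 mN/m

39.17


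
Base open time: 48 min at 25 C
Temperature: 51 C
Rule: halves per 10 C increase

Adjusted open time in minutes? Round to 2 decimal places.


Acceleration = 2^((51-25)/10) = 6.0629
Open time = 48 / 6.0629 = 7.92 min

7.92


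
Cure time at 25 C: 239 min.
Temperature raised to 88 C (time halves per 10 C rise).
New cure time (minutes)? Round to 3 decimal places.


Acceleration factor = 2^(63/10) = 78.7932
New time = 239 / 78.7932 = 3.033 min

3.033


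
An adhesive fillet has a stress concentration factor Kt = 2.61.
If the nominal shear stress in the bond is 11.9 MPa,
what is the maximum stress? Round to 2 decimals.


Max stress = 11.9 * 2.61 = 31.06 MPa

31.06


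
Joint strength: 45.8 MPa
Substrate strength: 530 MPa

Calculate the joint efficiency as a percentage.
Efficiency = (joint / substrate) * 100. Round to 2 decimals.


Efficiency = (45.8 / 530) * 100 = 8.64%

8.64


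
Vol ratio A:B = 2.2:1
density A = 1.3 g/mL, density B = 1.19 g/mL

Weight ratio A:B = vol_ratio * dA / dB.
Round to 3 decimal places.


Weight ratio = 2.2 * 1.3 / 1.19
= 2.403

2.403


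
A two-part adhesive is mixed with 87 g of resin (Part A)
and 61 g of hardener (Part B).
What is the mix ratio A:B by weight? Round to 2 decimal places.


Mix ratio = mass_A / mass_B
= 87 / 61
= 1.43

1.43


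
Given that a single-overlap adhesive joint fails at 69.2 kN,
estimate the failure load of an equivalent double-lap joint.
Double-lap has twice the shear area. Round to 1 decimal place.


Double-lap factor = 2
Expected load = 69.2 * 2 = 138.4 kN

138.4


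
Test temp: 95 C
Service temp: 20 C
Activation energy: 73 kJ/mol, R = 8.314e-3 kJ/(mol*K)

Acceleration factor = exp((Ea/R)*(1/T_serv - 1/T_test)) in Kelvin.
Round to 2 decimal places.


AF = exp((73/0.008314)*(1/293.15 - 1/368.15))
= 446.67

446.67


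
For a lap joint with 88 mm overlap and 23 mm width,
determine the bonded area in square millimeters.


Area = 88 * 23 = 2024 mm^2

2024


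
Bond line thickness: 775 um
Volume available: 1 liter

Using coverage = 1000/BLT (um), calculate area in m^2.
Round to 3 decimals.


1 L = 1e6 mm^3, thickness = 775 um = 0.775 mm
Area = 1e6 / 0.775 mm^2 = (1e6 / 0.775) / 1e6 m^2 = 1000 / 775 m^2
= 1.290 m^2

1.290


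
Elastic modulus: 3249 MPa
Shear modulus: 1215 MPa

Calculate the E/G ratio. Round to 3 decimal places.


E / G = 3249 / 1215 = 2.674

2.674


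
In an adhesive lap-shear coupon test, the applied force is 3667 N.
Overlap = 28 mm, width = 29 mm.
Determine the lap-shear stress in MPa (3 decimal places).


stress = F / (overlap * width)
= 3667 / (28 * 29)
= 4.516 MPa

4.516


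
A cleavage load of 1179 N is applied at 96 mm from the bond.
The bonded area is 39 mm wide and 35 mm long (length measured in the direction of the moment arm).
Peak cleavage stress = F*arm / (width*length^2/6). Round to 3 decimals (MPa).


Moment = 1179 * 96 = 113184 N*mm
Section modulus = 39 * 1225 / 6 = 47775 / 6 mm^3
Stress = 113184 / (47775 / 6) = 679104 / 47775
= 14.215 MPa

14.215


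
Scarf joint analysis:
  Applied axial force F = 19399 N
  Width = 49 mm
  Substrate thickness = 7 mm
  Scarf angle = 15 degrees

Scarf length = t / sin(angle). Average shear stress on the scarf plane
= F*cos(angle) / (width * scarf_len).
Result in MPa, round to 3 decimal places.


Scarf length = 7 / sin(15 deg) = 27.0459 mm
cos(15 deg) = 0.965926
Shear = 19399 * 0.965926 / (49 * 27.0459)
= 14.139 MPa

14.139


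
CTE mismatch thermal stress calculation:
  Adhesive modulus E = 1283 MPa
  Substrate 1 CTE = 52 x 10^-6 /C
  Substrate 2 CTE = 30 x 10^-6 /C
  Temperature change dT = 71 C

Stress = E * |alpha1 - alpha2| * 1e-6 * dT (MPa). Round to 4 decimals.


delta_alpha = |52 - 30| = 22 x 10^-6/C
Stress = 1283 * 22e-6 * 71
= 2.0040 MPa

2.0040


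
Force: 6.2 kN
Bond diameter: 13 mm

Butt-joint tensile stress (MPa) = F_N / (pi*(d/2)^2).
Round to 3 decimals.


F_N = 6.2 * 1000 = 6200.0 N
A = pi*(6.5)^2 = 132.7323 mm^2
stress = 6200.0 / 132.7323 = 46.711 MPa

46.711


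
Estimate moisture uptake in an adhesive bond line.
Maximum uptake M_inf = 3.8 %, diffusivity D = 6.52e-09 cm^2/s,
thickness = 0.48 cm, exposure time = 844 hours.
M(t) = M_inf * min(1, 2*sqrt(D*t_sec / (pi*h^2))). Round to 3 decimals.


Convert time: 844 h = 3038400 s
ratio = min(1, 2*sqrt(6.52e-09*3038400/(pi*0.48^2)))
= 0.330872
M(t) = 3.8 * 0.330872 = 1.257%

1.257


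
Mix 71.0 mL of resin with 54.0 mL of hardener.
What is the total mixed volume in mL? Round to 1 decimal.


Total = 71.0 + 54.0 = 125.0 mL

125.0


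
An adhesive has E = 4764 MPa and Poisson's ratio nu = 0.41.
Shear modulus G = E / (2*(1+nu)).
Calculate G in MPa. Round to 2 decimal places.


G = 4764 / (2*(1+0.41))
= 4764 / 2.82
= 1689.36 MPa

1689.36


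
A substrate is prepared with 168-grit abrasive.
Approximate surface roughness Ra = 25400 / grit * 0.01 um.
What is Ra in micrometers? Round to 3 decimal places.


Ra = 25400 / 168 * 0.01 = 1.512 um

1.512


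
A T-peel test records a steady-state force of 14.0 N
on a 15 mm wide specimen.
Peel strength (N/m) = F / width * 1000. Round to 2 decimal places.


Peel strength = 14.0 / 15 * 1000
= 933.33 N/m

933.33


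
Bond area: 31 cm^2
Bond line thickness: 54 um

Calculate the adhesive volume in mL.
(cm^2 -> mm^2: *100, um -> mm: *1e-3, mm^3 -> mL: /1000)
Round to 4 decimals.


V = 31*100 * 54*1e-3 / 1000
= 0.1674 mL

0.1674


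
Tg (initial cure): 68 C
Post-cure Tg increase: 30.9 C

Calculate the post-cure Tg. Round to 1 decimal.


Post-cure Tg = 68 + 30.9 = 98.9 C

98.9


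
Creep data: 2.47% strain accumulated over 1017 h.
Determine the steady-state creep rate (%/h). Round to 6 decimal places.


Rate = 2.47 / 1017 = 0.002429 %/h

0.002429


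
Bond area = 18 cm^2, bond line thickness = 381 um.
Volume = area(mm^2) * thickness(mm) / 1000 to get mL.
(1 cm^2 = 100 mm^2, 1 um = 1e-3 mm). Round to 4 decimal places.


area_mm2 = 18 * 100 = 1800
blt_mm = 381 * 1e-3 = 0.381
vol_mm3 = 1800 * 0.381 = 685.8
vol_mL = 685.8 / 1000 = 0.6858 mL

0.6858


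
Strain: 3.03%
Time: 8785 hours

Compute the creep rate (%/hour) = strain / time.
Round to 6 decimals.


Creep rate = 3.03 / 8785
= 0.000345 %/h

0.000345


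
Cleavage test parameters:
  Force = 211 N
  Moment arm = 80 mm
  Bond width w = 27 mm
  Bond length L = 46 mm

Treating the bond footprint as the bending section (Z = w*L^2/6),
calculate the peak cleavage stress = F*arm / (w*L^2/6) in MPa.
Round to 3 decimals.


M = 211 * 80 = 16880 N*mm
Z = 27 * 46^2 / 6 = 57132 / 6 mm^3
sigma = M / Z = 6 * 16880 / 57132 = 101280 / 57132
= 1.773 MPa

1.773


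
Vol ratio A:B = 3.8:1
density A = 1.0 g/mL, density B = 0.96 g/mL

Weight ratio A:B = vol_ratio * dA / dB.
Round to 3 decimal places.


Weight ratio = 3.8 * 1.0 / 0.96
= 3.958

3.958


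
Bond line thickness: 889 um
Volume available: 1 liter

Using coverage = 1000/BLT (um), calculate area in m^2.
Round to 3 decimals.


1 L = 1e6 mm^3, thickness = 889 um = 0.889 mm
Area = 1e6 / 0.889 mm^2 = (1e6 / 0.889) / 1e6 m^2 = 1000 / 889 m^2
= 1.125 m^2

1.125


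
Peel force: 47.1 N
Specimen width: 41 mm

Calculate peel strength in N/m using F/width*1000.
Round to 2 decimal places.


Peel strength = 47.1 / 41 * 1000 = 1148.78 N/m

1148.78


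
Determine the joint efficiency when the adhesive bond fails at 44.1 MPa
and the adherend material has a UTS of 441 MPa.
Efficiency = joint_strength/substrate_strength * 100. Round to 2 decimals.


Joint efficiency = 44.1 / 441 * 100
= 10.00%

10.00


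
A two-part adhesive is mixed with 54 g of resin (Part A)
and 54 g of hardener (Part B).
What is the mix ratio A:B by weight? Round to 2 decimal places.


Mix ratio = mass_A / mass_B
= 54 / 54
= 1.00

1.00


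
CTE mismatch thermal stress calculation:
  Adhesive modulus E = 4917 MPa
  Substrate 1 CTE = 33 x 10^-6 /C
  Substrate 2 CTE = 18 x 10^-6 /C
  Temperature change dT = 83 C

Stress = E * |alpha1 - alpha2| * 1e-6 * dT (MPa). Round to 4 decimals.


delta_alpha = |33 - 18| = 15 x 10^-6/C
Stress = 4917 * 15e-6 * 83
= 6.1217 MPa

6.1217


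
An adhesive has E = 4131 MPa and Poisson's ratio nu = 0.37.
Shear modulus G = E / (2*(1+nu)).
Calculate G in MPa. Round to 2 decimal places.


G = 4131 / (2*(1+0.37))
= 4131 / 2.74
= 1507.66 MPa

1507.66


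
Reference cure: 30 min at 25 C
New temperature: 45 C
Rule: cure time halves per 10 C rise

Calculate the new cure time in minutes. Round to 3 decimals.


factor = 2^((45-25)/10) = 4.0000
t_new = 30 / 4.0000 = 7.500 min

7.500


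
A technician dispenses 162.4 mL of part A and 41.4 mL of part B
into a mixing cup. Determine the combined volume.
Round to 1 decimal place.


Combined volume = 162.4 + 41.4
= 203.8 mL

203.8


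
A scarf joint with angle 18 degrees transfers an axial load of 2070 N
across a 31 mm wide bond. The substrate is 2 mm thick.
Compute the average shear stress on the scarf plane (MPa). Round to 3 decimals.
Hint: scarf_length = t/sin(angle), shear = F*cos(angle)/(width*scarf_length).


scarf_length = 2 / sin(18 deg) = 6.4721 mm
cos(18 deg) = 0.951057
shear stress = 2070 * 0.951057 / (31 * 6.4721)
= 9.812 MPa

9.812


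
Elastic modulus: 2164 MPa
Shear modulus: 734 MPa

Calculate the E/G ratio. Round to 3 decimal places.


E / G = 2164 / 734 = 2.948

2.948


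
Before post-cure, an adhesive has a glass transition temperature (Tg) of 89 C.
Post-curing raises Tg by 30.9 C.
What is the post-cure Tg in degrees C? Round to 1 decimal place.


Tg_post = Tg_base + delta_Tg
= 89 + 30.9
= 119.9 C

119.9


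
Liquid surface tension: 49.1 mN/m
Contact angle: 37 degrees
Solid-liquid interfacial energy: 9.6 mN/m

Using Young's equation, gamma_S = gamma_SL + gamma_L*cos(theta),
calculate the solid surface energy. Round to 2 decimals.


gamma_S = 9.6 + 49.1 * cos(37)
= 48.81 mN/m

48.81


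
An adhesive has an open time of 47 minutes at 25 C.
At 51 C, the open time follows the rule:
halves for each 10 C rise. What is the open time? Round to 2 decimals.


Factor = 2^((51-25)/10) = 6.0629
Open time = 47 / 6.0629 = 7.75 min

7.75


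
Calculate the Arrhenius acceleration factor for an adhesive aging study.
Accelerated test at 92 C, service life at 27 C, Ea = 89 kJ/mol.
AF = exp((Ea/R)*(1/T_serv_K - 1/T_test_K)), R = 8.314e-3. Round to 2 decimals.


T_test = 365.15 K, T_serv = 300.15 K
Ea/R = 89 / 0.008314 = 10704.84
AF = exp(10704.84 * (1/300.15 - 1/365.15))
= 571.74

571.74


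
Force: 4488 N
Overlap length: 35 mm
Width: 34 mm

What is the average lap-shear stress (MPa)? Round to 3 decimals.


Average shear stress = F / (overlap * width)
= 4488 / (35 * 34)
= 3.771 MPa

3.771


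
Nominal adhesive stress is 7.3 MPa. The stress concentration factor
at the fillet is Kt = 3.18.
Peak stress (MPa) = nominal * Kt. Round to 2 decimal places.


Peak = 7.3 * 3.18 = 23.21 MPa

23.21


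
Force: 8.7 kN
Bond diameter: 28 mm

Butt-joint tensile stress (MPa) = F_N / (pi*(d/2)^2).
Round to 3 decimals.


F_N = 8.7 * 1000 = 8700.0 N
A = pi*(14.0)^2 = 615.7522 mm^2
stress = 8700.0 / 615.7522 = 14.129 MPa

14.129


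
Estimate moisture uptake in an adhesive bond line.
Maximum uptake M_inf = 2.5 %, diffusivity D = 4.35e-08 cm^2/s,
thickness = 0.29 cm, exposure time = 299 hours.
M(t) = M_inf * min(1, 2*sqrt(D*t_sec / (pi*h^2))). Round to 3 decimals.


Convert time: 299 h = 1076400 s
ratio = min(1, 2*sqrt(4.35e-08*1076400/(pi*0.29^2)))
= 0.841954
M(t) = 2.5 * 0.841954 = 2.105%

2.105


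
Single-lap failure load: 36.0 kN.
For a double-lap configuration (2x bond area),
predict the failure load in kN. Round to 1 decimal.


Failure load = 36.0 * 2 = 72.0 kN

72.0


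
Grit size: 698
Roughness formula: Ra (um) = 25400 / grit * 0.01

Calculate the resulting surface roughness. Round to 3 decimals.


Ra = 25400 / 698 * 0.01
= 0.364 um

0.364


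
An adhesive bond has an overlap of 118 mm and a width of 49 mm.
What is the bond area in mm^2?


Bond area = overlap * width
= 118 * 49
= 5782 mm^2

5782


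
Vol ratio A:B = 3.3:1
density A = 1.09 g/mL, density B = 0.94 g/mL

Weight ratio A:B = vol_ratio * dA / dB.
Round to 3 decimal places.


Weight ratio = 3.3 * 1.09 / 0.94
= 3.827

3.827


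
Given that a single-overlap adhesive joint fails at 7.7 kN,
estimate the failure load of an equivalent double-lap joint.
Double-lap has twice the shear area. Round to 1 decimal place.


Double-lap factor = 2
Expected load = 7.7 * 2 = 15.4 kN

15.4


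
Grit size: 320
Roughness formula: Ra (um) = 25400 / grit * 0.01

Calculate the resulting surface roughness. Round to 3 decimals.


Ra = 25400 / 320 * 0.01
= 0.794 um

0.794


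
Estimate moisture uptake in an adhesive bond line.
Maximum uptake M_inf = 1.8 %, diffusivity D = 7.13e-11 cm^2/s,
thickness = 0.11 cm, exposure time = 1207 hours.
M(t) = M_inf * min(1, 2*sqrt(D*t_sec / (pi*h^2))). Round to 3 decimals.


Convert time: 1207 h = 4345200 s
ratio = min(1, 2*sqrt(7.13e-11*4345200/(pi*0.11^2)))
= 0.180556
M(t) = 1.8 * 0.180556 = 0.325%

0.325


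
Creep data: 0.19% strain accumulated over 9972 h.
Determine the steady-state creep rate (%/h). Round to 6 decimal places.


Rate = 0.19 / 9972 = 0.000019 %/h

0.000019


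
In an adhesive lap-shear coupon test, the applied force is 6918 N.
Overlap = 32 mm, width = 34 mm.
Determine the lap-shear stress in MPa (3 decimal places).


stress = F / (overlap * width)
= 6918 / (32 * 34)
= 6.358 MPa

6.358


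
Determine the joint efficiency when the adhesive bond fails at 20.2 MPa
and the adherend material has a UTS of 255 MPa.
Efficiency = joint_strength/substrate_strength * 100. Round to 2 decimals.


Joint efficiency = 20.2 / 255 * 100
= 7.92%

7.92


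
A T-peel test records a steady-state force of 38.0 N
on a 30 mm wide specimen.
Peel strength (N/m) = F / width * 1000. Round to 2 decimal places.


Peel strength = 38.0 / 30 * 1000
= 1266.67 N/m

1266.67


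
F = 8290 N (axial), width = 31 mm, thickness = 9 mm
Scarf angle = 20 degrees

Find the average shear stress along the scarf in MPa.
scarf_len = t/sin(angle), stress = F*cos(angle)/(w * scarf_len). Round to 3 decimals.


scarf_len = 9/sin(20 deg) = 26.3142
cos(20 deg) = 0.939693
stress = 8290*0.939693/(31*26.3142) = 9.550 MPa

9.550


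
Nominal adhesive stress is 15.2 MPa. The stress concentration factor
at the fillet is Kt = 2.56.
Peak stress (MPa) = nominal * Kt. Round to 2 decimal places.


Peak = 15.2 * 2.56 = 38.91 MPa

38.91


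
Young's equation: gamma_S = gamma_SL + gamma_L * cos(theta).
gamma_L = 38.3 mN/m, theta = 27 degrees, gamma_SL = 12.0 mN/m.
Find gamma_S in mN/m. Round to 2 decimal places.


cos(27 deg) = 0.891007
gamma_S = 12.0 + 38.3 * 0.891007
= 46.13 mN/m

46.13


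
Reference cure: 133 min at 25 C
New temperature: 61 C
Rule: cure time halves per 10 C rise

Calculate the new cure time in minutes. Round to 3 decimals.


factor = 2^((61-25)/10) = 12.1257
t_new = 133 / 12.1257 = 10.968 min

10.968


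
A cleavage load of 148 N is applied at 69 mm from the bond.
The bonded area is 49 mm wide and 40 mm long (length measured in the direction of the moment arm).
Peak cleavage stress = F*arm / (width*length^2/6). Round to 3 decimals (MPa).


Moment = 148 * 69 = 10212 N*mm
Section modulus = 49 * 1600 / 6 = 78400 / 6 mm^3
Stress = 10212 / (78400 / 6) = 61272 / 78400
= 0.782 MPa

0.782


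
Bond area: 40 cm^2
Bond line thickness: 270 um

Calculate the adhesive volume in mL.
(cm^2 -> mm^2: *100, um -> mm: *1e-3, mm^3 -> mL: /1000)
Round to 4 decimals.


V = 40*100 * 270*1e-3 / 1000
= 1.0800 mL

1.0800


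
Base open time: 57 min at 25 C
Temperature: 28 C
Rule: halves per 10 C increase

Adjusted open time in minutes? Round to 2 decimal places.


Acceleration = 2^((28-25)/10) = 1.2311
Open time = 57 / 1.2311 = 46.30 min

46.30


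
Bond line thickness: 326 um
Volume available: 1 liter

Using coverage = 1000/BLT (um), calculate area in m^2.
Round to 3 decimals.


1 L = 1e6 mm^3, thickness = 326 um = 0.326 mm
Area = 1e6 / 0.326 mm^2 = (1e6 / 0.326) / 1e6 m^2 = 1000 / 326 m^2
= 3.067 m^2

3.067


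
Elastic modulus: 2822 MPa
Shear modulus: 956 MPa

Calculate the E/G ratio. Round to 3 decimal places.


E / G = 2822 / 956 = 2.952

2.952


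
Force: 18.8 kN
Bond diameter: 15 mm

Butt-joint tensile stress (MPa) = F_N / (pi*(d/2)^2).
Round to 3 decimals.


F_N = 18.8 * 1000 = 18800.0 N
A = pi*(7.5)^2 = 176.7146 mm^2
stress = 18800.0 / 176.7146 = 106.386 MPa

106.386


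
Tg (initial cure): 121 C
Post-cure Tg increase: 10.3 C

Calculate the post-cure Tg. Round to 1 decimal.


Post-cure Tg = 121 + 10.3 = 131.3 C

131.3


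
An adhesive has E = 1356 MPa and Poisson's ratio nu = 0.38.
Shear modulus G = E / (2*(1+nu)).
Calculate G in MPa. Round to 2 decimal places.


G = 1356 / (2*(1+0.38))
= 1356 / 2.76
= 491.30 MPa

491.30


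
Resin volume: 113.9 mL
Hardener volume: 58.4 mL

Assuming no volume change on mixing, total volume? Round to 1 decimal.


V_total = 113.9 + 58.4 = 172.3 mL

172.3


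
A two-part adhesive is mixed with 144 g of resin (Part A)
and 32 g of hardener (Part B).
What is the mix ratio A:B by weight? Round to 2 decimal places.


Mix ratio = mass_A / mass_B
= 144 / 32
= 4.50

4.50


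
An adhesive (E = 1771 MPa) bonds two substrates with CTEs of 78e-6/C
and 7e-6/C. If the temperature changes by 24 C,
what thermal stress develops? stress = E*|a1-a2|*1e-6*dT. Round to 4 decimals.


Stress = 1771 * |78 - 7| * 1e-6 * 24
= 3.0178 MPa

3.0178


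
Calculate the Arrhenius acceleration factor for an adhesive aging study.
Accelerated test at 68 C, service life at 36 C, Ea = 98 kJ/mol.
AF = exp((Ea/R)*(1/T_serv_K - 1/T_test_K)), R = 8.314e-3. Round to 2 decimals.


T_test = 341.15 K, T_serv = 309.15 K
Ea/R = 98 / 0.008314 = 11787.35
AF = exp(11787.35 * (1/309.15 - 1/341.15))
= 35.75

35.75


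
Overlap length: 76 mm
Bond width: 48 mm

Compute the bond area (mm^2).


Bond area = 76 * 48 = 3648 mm^2

3648


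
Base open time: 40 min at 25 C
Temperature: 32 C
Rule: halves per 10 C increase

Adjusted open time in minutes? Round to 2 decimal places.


Acceleration = 2^((32-25)/10) = 1.6245
Open time = 40 / 1.6245 = 24.62 min

24.62


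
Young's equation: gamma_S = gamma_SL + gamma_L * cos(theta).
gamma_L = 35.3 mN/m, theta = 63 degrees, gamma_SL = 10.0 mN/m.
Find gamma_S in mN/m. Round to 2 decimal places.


cos(63 deg) = 0.453990
gamma_S = 10.0 + 35.3 * 0.453990
= 26.03 mN/m

26.03
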